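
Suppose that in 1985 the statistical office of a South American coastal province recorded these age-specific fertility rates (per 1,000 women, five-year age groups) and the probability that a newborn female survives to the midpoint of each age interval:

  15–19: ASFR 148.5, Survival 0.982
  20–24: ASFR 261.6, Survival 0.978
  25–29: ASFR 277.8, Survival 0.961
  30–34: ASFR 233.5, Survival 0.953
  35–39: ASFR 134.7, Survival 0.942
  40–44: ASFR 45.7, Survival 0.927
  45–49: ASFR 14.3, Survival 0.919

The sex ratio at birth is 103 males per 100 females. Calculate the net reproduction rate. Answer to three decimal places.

Proportion female at birth = 100 / (100 + 103) = 0.49261.
Survival-weighted fertility by age (5·fₓ·Sₓ):
  15–19: 5 × 148.5/1000 × 0.982 = 0.72914
  20–24: 5 × 261.6/1000 × 0.978 = 1.27922
  25–29: 5 × 277.8/1000 × 0.961 = 1.33483
  30–34: 5 × 233.5/1000 × 0.953 = 1.11263
  35–39: 5 × 134.7/1000 × 0.942 = 0.63444
  40–44: 5 × 45.7/1000 × 0.927 = 0.21182
  45–49: 5 × 14.3/1000 × 0.919 = 0.06571
Sum = 5.36779
NRR = 0.49261 × 5.36779 = 2.64423
With NRR above 1 the population is above replacement fertility.

2.644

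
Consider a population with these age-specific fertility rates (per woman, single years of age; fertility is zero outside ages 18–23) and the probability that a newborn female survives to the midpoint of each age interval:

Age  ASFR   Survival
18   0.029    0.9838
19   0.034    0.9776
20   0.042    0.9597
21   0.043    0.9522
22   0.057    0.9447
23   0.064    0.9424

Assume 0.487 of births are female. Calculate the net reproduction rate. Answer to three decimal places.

Proportion female at birth = 0.487.
Per-age-group product (1 × ASFR × survival probability):
  18: 1 × 0.029 × 0.9838 = 0.02853
  19: 1 × 0.034 × 0.9776 = 0.03324
  20: 1 × 0.042 × 0.9597 = 0.04031
  21: 1 × 0.043 × 0.9522 = 0.04094
  22: 1 × 0.057 × 0.9447 = 0.05385
  23: 1 × 0.064 × 0.9424 = 0.06031
Sum = 0.25718
NRR = 0.487 × 0.25718 = 0.12525

0.125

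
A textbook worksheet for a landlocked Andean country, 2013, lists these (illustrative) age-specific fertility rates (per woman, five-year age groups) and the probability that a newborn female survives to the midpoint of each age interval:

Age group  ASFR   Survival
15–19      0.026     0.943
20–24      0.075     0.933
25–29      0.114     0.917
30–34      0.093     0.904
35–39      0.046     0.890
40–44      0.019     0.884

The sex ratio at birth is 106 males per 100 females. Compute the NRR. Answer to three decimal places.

Proportion female at birth = 100 / (100 + 106) = 0.48544.
Survival-weighted fertility by age (5·fₓ·Sₓ):
  15–19: 5 × 0.026 × 0.943 = 0.12259
  20–24: 5 × 0.075 × 0.933 = 0.34988
  25–29: 5 × 0.114 × 0.917 = 0.52269
  30–34: 5 × 0.093 × 0.904 = 0.42036
  35–39: 5 × 0.046 × 0.890 = 0.20470
  40–44: 5 × 0.019 × 0.884 = 0.08398
Sum = 1.70420
NRR = 0.48544 × 1.70420 = 0.82729
With NRR below 1 the population is below replacement fertility.

0.827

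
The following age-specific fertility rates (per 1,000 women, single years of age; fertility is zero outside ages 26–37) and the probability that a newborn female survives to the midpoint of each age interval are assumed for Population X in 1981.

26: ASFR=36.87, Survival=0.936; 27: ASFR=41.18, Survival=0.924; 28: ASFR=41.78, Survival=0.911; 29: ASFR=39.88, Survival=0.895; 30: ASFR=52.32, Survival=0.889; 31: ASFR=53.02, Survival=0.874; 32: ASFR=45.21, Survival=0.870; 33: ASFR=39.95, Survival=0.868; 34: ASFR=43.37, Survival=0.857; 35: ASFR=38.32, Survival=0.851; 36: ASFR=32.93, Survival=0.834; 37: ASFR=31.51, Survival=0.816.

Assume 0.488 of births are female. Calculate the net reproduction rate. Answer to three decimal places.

Proportion female at birth = 0.488.
Weighting each age-specific rate by interval width and survival:
  26: 1 × 36.87/1000 × 0.936 = 0.03451
  27: 1 × 41.18/1000 × 0.924 = 0.03805
  28: 1 × 41.78/1000 × 0.911 = 0.03806
  29: 1 × 39.88/1000 × 0.895 = 0.03569
  30: 1 × 52.32/1000 × 0.889 = 0.04651
  31: 1 × 53.02/1000 × 0.874 = 0.04634
  32: 1 × 45.21/1000 × 0.870 = 0.03933
  33: 1 × 39.95/1000 × 0.868 = 0.03468
  34: 1 × 43.37/1000 × 0.857 = 0.03717
  35: 1 × 38.32/1000 × 0.851 = 0.03261
  36: 1 × 32.93/1000 × 0.834 = 0.02746
  37: 1 × 31.51/1000 × 0.816 = 0.02571
Sum = 0.43612
NRR = 0.488 × 0.43612 = 0.21283

0.213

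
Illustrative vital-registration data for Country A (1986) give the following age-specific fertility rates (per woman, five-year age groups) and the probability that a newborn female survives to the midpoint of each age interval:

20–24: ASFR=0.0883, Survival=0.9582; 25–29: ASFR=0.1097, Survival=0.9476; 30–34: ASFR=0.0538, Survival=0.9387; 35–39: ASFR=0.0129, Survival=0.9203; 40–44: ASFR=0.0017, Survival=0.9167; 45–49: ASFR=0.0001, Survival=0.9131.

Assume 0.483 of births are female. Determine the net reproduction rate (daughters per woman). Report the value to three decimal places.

0.610

Proportion female at birth = 0.483.
Per-age-group product (5 × ASFR × survival probability):
  20–24: 5 × 0.0883 × 0.9582 = 0.42305
  25–29: 5 × 0.1097 × 0.9476 = 0.51976
  30–34: 5 × 0.0538 × 0.9387 = 0.25251
  35–39: 5 × 0.0129 × 0.9203 = 0.05936
  40–44: 5 × 0.0017 × 0.9167 = 0.00779
  45–49: 5 × 0.0001 × 0.9131 = 0.00046
Sum = 1.26293
NRR = 0.483 × 1.26293 = 0.61000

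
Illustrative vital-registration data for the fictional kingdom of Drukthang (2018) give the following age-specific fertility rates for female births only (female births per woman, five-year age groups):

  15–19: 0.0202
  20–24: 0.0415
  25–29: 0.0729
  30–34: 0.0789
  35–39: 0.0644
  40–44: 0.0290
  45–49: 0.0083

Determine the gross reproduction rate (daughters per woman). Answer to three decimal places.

1.576

Sum of female ASFRs = 0.0202 + 0.0415 + 0.0729 + 0.0789 + 0.0644 + 0.0290 + 0.0083 = 0.3152
GRR = 5 × 0.3152 = 1.576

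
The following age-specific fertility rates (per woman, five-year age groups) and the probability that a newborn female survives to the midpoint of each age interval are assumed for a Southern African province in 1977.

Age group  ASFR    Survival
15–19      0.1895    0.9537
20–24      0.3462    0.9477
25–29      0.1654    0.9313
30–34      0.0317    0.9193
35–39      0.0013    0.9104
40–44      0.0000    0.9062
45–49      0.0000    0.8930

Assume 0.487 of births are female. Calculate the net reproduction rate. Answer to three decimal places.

Proportion female at birth = 0.487.
Per-age-group product (5 × ASFR × survival probability):
  15–19: 5 × 0.1895 × 0.9537 = 0.90363
  20–24: 5 × 0.3462 × 0.9477 = 1.64047
  25–29: 5 × 0.1654 × 0.9313 = 0.77019
  30–34: 5 × 0.0317 × 0.9193 = 0.14571
  35–39: 5 × 0.0013 × 0.9104 = 0.00592
  40–44: 5 × 0.0000 × 0.9062 = 0.00000
  45–49: 5 × 0.0000 × 0.8930 = 0.00000
Sum = 3.46592
NRR = 0.487 × 3.46592 = 1.68790
NRR > 1, so each generation more than replaces itself.

1.688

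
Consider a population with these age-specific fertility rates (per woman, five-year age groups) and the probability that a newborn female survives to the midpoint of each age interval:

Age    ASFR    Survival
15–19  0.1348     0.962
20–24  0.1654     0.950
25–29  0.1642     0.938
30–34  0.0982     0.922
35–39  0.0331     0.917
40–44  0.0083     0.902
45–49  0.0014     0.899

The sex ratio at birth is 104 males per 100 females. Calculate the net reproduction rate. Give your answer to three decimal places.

Proportion female at birth = 100 / (100 + 104) = 0.49020.
Each age group contributes 5 × ASFR × survival:
  15–19: 5 × 0.1348 × 0.962 = 0.64839
  20–24: 5 × 0.1654 × 0.950 = 0.78565
  25–29: 5 × 0.1642 × 0.938 = 0.77010
  30–34: 5 × 0.0982 × 0.922 = 0.45270
  35–39: 5 × 0.0331 × 0.917 = 0.15176
  40–44: 5 × 0.0083 × 0.902 = 0.03743
  45–49: 5 × 0.0014 × 0.899 = 0.00629
Sum = 2.85232
NRR = 0.49020 × 2.85232 = 1.39821
NRR > 1, so each generation more than replaces itself.

1.398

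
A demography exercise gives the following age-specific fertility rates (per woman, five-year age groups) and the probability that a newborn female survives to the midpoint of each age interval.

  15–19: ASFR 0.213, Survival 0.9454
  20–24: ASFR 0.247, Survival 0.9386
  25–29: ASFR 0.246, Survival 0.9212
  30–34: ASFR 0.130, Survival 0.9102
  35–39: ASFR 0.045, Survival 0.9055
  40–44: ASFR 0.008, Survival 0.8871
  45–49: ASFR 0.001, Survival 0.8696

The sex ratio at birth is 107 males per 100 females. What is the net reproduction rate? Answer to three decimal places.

1.997

Proportion female at birth = 100 / (100 + 107) = 0.48309.
Weighting each age-specific rate by interval width and survival:
  15–19: 5 × 0.213 × 0.9454 = 1.00685
  20–24: 5 × 0.247 × 0.9386 = 1.15917
  25–29: 5 × 0.246 × 0.9212 = 1.13308
  30–34: 5 × 0.130 × 0.9102 = 0.59163
  35–39: 5 × 0.045 × 0.9055 = 0.20374
  40–44: 5 × 0.008 × 0.8871 = 0.03548
  45–49: 5 × 0.001 × 0.8696 = 0.00435
Sum = 4.13430
NRR = 0.48309 × 4.13430 = 1.99724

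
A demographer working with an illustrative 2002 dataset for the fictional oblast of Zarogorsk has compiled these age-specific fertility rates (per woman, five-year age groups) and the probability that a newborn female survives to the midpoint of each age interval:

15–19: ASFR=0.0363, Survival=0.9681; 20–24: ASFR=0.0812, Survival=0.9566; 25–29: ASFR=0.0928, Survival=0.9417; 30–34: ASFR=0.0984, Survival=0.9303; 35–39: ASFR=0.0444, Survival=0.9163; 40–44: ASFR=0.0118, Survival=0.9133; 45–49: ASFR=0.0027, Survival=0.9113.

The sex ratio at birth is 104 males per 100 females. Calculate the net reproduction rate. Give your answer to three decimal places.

0.847

Proportion female at birth = 100 / (100 + 104) = 0.49020.
Per-age-group product (5 × ASFR × survival probability):
  15–19: 5 × 0.0363 × 0.9681 = 0.17571
  20–24: 5 × 0.0812 × 0.9566 = 0.38838
  25–29: 5 × 0.0928 × 0.9417 = 0.43695
  30–34: 5 × 0.0984 × 0.9303 = 0.45771
  35–39: 5 × 0.0444 × 0.9163 = 0.20342
  40–44: 5 × 0.0118 × 0.9133 = 0.05388
  45–49: 5 × 0.0027 × 0.9113 = 0.01230
Sum = 1.72835
NRR = 0.49020 × 1.72835 = 0.84724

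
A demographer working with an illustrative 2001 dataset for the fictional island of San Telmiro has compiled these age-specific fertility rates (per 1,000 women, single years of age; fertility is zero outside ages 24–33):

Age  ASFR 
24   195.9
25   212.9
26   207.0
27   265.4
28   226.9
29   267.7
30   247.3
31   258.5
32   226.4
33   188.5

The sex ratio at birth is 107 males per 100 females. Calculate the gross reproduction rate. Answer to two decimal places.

1.11

Proportion female at birth = 100 / (100 + 107) = 0.48309.
Sum of ASFRs = 195.9 + 212.9 + 207.0 + 265.4 + 226.9 + 267.7 + 247.3 + 258.5 + 226.4 + 188.5 = 2296.5
TFR = 2296.5 / 1000 = 2.2965
GRR = 0.48309 × 2.2965 = 1.10942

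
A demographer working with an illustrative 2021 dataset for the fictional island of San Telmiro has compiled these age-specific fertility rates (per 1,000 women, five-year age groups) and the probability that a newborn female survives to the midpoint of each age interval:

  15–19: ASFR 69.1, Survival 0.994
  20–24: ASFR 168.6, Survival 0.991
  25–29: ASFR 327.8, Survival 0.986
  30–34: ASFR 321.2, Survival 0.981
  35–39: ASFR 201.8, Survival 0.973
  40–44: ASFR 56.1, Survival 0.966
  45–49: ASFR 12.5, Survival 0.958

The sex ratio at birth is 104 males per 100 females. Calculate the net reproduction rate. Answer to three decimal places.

2.786

Proportion female at birth = 100 / (100 + 104) = 0.49020.
Per-age-group product (5 × ASFR × survival probability):
  15–19: 5 × 69.1/1000 × 0.994 = 0.34343
  20–24: 5 × 168.6/1000 × 0.991 = 0.83541
  25–29: 5 × 327.8/1000 × 0.986 = 1.61605
  30–34: 5 × 321.2/1000 × 0.981 = 1.57549
  35–39: 5 × 201.8/1000 × 0.973 = 0.98176
  40–44: 5 × 56.1/1000 × 0.966 = 0.27096
  45–49: 5 × 12.5/1000 × 0.958 = 0.05988
Sum = 5.68298
NRR = 0.49020 × 5.68298 = 2.78580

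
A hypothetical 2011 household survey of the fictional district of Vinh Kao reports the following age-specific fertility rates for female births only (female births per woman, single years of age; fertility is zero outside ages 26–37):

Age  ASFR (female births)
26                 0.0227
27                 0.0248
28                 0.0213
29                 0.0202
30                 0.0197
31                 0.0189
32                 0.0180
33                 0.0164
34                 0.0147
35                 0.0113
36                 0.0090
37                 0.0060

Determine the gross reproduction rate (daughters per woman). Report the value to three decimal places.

0.203

Sum of female ASFRs = 0.0227 + 0.0248 + 0.0213 + 0.0202 + 0.0197 + 0.0189 + 0.0180 + 0.0164 + 0.0147 + 0.0113 + 0.0090 + 0.0060 = 0.2030
GRR = 0.203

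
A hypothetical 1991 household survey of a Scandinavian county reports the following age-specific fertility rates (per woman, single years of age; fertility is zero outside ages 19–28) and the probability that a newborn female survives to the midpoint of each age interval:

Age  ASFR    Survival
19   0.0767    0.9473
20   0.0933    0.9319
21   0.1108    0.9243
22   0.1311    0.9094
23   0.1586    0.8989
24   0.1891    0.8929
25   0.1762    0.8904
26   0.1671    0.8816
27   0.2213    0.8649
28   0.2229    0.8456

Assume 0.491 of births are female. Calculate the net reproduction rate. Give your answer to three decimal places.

Proportion female at birth = 0.491.
Survival-weighted fertility by age (1·fₓ·Sₓ):
  19: 1 × 0.0767 × 0.9473 = 0.07266
  20: 1 × 0.0933 × 0.9319 = 0.08695
  21: 1 × 0.1108 × 0.9243 = 0.10241
  22: 1 × 0.1311 × 0.9094 = 0.11922
  23: 1 × 0.1586 × 0.8989 = 0.14257
  24: 1 × 0.1891 × 0.8929 = 0.16885
  25: 1 × 0.1762 × 0.8904 = 0.15689
  26: 1 × 0.1671 × 0.8816 = 0.14732
  27: 1 × 0.2213 × 0.8649 = 0.19140
  28: 1 × 0.2229 × 0.8456 = 0.18848
Sum = 1.37675
NRR = 0.491 × 1.37675 = 0.67598

0.676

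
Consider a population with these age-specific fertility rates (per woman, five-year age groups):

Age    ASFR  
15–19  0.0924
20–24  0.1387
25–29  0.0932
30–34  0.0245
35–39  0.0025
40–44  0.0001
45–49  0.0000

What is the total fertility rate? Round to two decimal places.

Sum of ASFRs = 0.0924 + 0.1387 + 0.0932 + 0.0245 + 0.0025 + 0.0001 + 0.0000 = 0.3514
TFR = 5 × 0.3514 = 1.757

1.76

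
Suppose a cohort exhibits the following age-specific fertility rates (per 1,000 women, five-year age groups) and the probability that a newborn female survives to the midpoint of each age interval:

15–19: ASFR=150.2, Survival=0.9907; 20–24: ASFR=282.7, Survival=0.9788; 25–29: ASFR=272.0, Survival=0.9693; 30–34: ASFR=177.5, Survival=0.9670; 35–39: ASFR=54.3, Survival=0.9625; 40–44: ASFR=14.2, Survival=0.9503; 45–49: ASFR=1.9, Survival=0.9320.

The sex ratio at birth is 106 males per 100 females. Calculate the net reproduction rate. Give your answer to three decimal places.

Proportion female at birth = 100 / (100 + 106) = 0.48544.
Each age group contributes 5 × ASFR × survival:
  15–19: 5 × 150.2/1000 × 0.9907 = 0.74402
  20–24: 5 × 282.7/1000 × 0.9788 = 1.38353
  25–29: 5 × 272.0/1000 × 0.9693 = 1.31825
  30–34: 5 × 177.5/1000 × 0.9670 = 0.85821
  35–39: 5 × 54.3/1000 × 0.9625 = 0.26132
  40–44: 5 × 14.2/1000 × 0.9503 = 0.06747
  45–49: 5 × 1.9/1000 × 0.9320 = 0.00885
Sum = 4.64165
NRR = 0.48544 × 4.64165 = 2.25324
With NRR above 1 the population is above replacement fertility.

2.253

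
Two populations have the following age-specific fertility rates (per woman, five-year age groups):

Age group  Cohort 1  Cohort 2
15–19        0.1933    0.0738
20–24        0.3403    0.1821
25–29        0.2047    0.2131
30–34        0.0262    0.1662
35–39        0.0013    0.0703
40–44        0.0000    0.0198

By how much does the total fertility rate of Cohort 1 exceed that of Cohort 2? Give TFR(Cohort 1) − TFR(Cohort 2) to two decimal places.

0.20

Cohort 1:
  Sum of ASFRs = 0.1933 + 0.3403 + 0.2047 + 0.0262 + 0.0013 + 0.0000 = 0.7658
  TFR = 5 × 0.7658 = 3.829
Cohort 2:
  Sum of ASFRs = 0.0738 + 0.1821 + 0.2131 + 0.1662 + 0.0703 + 0.0198 = 0.7253
  TFR = 5 × 0.7253 = 3.6265
Difference = 3.829 − 3.6265 = 0.2025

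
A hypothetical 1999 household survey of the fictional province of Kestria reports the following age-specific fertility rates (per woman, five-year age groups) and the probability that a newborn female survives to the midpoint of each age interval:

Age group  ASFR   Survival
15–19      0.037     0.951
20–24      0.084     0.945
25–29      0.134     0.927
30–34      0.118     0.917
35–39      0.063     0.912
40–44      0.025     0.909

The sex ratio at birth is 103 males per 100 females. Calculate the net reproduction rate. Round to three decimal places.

Proportion female at birth = 100 / (100 + 103) = 0.49261.
Survival-weighted fertility by age (5·fₓ·Sₓ):
  15–19: 5 × 0.037 × 0.951 = 0.17594
  20–24: 5 × 0.084 × 0.945 = 0.39690
  25–29: 5 × 0.134 × 0.927 = 0.62109
  30–34: 5 × 0.118 × 0.917 = 0.54103
  35–39: 5 × 0.063 × 0.912 = 0.28728
  40–44: 5 × 0.025 × 0.909 = 0.11363
Sum = 2.13587
NRR = 0.49261 × 2.13587 = 1.05215

1.052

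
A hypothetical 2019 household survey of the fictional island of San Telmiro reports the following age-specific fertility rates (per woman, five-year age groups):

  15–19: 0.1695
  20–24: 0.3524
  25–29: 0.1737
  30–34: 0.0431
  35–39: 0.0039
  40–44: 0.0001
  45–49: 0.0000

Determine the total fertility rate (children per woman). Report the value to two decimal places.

3.71

Sum of ASFRs = 0.1695 + 0.3524 + 0.1737 + 0.0431 + 0.0039 + 0.0001 + 0.0000 = 0.7427
TFR = 5 × 0.7427 = 3.7135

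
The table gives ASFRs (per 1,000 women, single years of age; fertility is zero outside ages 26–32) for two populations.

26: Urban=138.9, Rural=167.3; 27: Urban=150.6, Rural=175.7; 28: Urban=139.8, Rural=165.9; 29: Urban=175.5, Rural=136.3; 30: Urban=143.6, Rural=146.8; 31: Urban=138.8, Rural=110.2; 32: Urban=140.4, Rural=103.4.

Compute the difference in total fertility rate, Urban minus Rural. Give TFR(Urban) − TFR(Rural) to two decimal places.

Urban:
  Sum of ASFRs = 138.9 + 150.6 + 139.8 + 175.5 + 143.6 + 138.8 + 140.4 = 1027.6
  TFR = 1027.6 / 1000 = 1.0276
Rural:
  Sum of ASFRs = 167.3 + 175.7 + 165.9 + 136.3 + 146.8 + 110.2 + 103.4 = 1005.6
  TFR = 1005.6 / 1000 = 1.0056
Difference = 1.0276 − 1.0056 = 0.022

0.02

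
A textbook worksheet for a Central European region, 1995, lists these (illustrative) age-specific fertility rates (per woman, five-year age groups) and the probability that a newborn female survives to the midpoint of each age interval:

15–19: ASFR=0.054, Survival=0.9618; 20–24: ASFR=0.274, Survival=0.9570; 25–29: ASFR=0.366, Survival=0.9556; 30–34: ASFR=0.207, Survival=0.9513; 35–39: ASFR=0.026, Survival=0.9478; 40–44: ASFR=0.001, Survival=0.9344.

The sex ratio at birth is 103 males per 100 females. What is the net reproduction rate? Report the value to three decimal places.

Proportion female at birth = 100 / (100 + 103) = 0.49261.
Survival-weighted fertility by age (5·fₓ·Sₓ):
  15–19: 5 × 0.054 × 0.9618 = 0.25969
  20–24: 5 × 0.274 × 0.9570 = 1.31109
  25–29: 5 × 0.366 × 0.9556 = 1.74875
  30–34: 5 × 0.207 × 0.9513 = 0.98460
  35–39: 5 × 0.026 × 0.9478 = 0.12321
  40–44: 5 × 0.001 × 0.9344 = 0.00467
Sum = 4.43201
NRR = 0.49261 × 4.43201 = 2.18325

2.183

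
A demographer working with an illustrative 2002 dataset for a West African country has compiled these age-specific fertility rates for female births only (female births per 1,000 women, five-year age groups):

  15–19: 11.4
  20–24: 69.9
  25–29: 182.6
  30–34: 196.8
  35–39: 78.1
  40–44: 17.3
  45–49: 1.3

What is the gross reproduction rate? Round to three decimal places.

2.787

Sum of female ASFRs = 11.4 + 69.9 + 182.6 + 196.8 + 78.1 + 17.3 + 1.3 = 557.4
GRR = 5 × 557.4 / 1000 = 2.787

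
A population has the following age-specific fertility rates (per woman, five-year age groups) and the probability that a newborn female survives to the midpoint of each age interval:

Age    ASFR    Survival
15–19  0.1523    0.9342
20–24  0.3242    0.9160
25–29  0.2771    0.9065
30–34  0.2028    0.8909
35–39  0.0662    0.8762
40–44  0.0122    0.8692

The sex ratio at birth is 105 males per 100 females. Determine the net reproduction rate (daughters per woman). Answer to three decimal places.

Proportion female at birth = 100 / (100 + 105) = 0.48780.
Per-age-group product (5 × ASFR × survival probability):
  15–19: 5 × 0.1523 × 0.9342 = 0.71139
  20–24: 5 × 0.3242 × 0.9160 = 1.48484
  25–29: 5 × 0.2771 × 0.9065 = 1.25596
  30–34: 5 × 0.2028 × 0.8909 = 0.90337
  35–39: 5 × 0.0662 × 0.8762 = 0.29002
  40–44: 5 × 0.0122 × 0.8692 = 0.05302
Sum = 4.69860
NRR = 0.48780 × 4.69860 = 2.29198

2.292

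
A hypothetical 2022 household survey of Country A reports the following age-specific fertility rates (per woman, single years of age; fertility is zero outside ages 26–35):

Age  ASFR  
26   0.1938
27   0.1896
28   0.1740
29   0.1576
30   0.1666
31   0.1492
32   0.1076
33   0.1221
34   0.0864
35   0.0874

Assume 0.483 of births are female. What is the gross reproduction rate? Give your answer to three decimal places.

Proportion female at birth = 0.483.
Sum of ASFRs = 0.1938 + 0.1896 + 0.1740 + 0.1576 + 0.1666 + 0.1492 + 0.1076 + 0.1221 + 0.0864 + 0.0874 = 1.4343
TFR = 1.4343
GRR = 0.483 × 1.4343 = 0.69277

0.693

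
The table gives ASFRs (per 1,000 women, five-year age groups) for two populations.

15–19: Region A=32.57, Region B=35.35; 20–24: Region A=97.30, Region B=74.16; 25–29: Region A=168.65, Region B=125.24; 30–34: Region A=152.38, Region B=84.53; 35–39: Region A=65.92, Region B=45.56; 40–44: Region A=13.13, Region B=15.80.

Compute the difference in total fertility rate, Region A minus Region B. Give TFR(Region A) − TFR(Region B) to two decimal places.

Region A:
  Sum of ASFRs = 32.57 + 97.30 + 168.65 + 152.38 + 65.92 + 13.13 = 529.95
  TFR = 5 × 529.95 / 1000 = 2.64975
Region B:
  Sum of ASFRs = 35.35 + 74.16 + 125.24 + 84.53 + 45.56 + 15.80 = 380.64
  TFR = 5 × 380.64 / 1000 = 1.9032
Difference = 2.64975 − 1.9032 = 0.74655

0.75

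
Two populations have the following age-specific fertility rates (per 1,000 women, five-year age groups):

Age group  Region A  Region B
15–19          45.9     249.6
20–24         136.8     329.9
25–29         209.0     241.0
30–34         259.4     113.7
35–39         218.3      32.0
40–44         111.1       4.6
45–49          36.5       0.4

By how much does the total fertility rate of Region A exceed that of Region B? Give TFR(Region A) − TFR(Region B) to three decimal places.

0.229

Region A:
  Sum of ASFRs = 45.9 + 136.8 + 209.0 + 259.4 + 218.3 + 111.1 + 36.5 = 1017.0
  TFR = 5 × 1017.0 / 1000 = 5.085
Region B:
  Sum of ASFRs = 249.6 + 329.9 + 241.0 + 113.7 + 32.0 + 4.6 + 0.4 = 971.2
  TFR = 5 × 971.2 / 1000 = 4.856
Difference = 5.085 − 4.856 = 0.229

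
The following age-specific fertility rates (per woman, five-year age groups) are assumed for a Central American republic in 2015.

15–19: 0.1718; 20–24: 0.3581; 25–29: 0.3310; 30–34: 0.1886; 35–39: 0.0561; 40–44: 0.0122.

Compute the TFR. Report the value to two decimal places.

5.59

Sum of ASFRs = 0.1718 + 0.3581 + 0.3310 + 0.1886 + 0.0561 + 0.0122 = 1.1178
TFR = 5 × 1.1178 = 5.589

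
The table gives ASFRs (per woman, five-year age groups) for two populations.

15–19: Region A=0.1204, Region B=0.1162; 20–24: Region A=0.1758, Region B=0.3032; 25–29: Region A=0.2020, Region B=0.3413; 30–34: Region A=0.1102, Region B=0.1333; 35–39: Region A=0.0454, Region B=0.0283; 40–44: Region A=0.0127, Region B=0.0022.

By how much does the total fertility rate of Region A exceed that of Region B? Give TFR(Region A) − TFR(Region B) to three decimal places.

Region A:
  Sum of ASFRs = 0.1204 + 0.1758 + 0.2020 + 0.1102 + 0.0454 + 0.0127 = 0.6665
  TFR = 5 × 0.6665 = 3.3325
Region B:
  Sum of ASFRs = 0.1162 + 0.3032 + 0.3413 + 0.1333 + 0.0283 + 0.0022 = 0.9245
  TFR = 5 × 0.9245 = 4.6225
Difference = 3.3325 − 4.6225 = -1.29

-1.290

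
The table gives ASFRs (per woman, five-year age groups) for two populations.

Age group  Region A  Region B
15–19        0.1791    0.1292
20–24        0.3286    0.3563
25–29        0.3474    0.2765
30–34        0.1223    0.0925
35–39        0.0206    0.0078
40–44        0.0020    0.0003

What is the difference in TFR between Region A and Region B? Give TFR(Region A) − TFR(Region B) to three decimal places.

0.687

Region A:
  Sum of ASFRs = 0.1791 + 0.3286 + 0.3474 + 0.1223 + 0.0206 + 0.0020 = 1.0000
  TFR = 5 × 1.0000 = 5
Region B:
  Sum of ASFRs = 0.1292 + 0.3563 + 0.2765 + 0.0925 + 0.0078 + 0.0003 = 0.8626
  TFR = 5 × 0.8626 = 4.313
Difference = 5 − 4.313 = 0.687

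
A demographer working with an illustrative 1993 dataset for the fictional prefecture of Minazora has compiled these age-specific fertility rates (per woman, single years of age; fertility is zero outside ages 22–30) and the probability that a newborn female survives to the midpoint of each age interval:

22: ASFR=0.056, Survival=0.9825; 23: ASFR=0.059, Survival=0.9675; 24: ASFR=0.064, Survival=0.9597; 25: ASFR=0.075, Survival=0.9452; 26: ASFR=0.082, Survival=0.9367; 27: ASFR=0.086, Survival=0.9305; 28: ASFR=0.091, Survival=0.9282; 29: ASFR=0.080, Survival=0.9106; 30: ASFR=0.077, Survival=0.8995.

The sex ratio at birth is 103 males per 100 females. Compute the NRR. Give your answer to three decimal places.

Proportion female at birth = 100 / (100 + 103) = 0.49261.
Per-age-group product (1 × ASFR × survival probability):
  22: 1 × 0.056 × 0.9825 = 0.05502
  23: 1 × 0.059 × 0.9675 = 0.05708
  24: 1 × 0.064 × 0.9597 = 0.06142
  25: 1 × 0.075 × 0.9452 = 0.07089
  26: 1 × 0.082 × 0.9367 = 0.07681
  27: 1 × 0.086 × 0.9305 = 0.08002
  28: 1 × 0.091 × 0.9282 = 0.08447
  29: 1 × 0.080 × 0.9106 = 0.07285
  30: 1 × 0.077 × 0.8995 = 0.06926
Sum = 0.62782
NRR = 0.49261 × 0.62782 = 0.30927
An NRR under 1 implies long-run decline under these rates.

0.309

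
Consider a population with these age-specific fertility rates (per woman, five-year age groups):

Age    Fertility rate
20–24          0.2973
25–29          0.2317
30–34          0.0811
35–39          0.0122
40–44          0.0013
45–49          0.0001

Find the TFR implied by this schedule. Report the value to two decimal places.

3.12

Sum of ASFRs = 0.2973 + 0.2317 + 0.0811 + 0.0122 + 0.0013 + 0.0001 = 0.6237
TFR = 5 × 0.6237 = 3.1185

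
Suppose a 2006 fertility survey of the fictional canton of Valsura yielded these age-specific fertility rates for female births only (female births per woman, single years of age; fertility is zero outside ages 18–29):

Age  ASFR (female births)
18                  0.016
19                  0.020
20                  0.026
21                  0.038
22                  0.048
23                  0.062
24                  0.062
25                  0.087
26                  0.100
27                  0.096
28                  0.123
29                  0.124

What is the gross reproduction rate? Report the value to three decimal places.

Sum of female ASFRs = 0.016 + 0.020 + 0.026 + 0.038 + 0.048 + 0.062 + 0.062 + 0.087 + 0.100 + 0.096 + 0.123 + 0.124 = 0.802
GRR = 0.802

0.802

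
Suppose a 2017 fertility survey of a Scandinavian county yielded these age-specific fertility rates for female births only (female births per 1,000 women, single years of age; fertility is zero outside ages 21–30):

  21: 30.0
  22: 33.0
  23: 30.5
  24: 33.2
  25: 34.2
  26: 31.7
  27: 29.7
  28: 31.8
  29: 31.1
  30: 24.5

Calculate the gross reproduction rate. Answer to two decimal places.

0.31

Sum of female ASFRs = 30.0 + 33.0 + 30.5 + 33.2 + 34.2 + 31.7 + 29.7 + 31.8 + 31.1 + 24.5 = 309.7
GRR = 309.7 / 1000 = 0.3097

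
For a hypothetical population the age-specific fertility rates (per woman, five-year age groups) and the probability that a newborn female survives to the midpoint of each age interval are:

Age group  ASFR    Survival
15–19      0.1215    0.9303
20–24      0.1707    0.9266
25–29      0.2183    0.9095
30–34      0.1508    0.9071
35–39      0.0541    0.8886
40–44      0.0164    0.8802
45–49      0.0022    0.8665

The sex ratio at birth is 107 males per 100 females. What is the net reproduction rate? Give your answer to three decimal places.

Proportion female at birth = 100 / (100 + 107) = 0.48309.
Survival-weighted fertility by age (5·fₓ·Sₓ):
  15–19: 5 × 0.1215 × 0.9303 = 0.56516
  20–24: 5 × 0.1707 × 0.9266 = 0.79085
  25–29: 5 × 0.2183 × 0.9095 = 0.99272
  30–34: 5 × 0.1508 × 0.9071 = 0.68395
  35–39: 5 × 0.0541 × 0.8886 = 0.24037
  40–44: 5 × 0.0164 × 0.8802 = 0.07218
  45–49: 5 × 0.0022 × 0.8665 = 0.00953
Sum = 3.35476
NRR = 0.48309 × 3.35476 = 1.62065

1.621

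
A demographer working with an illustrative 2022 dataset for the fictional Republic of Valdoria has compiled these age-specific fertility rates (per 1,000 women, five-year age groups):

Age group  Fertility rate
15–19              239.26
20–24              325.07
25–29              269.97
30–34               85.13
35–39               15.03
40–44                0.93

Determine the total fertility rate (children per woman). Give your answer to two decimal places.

Sum of ASFRs = 239.26 + 325.07 + 269.97 + 85.13 + 15.03 + 0.93 = 935.39
TFR = 5 × 935.39 / 1000 = 4.67695

4.68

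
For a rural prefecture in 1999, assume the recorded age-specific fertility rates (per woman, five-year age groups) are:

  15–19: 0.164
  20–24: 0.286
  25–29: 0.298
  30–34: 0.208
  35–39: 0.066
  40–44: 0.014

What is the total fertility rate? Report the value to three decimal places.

Sum of ASFRs = 0.164 + 0.286 + 0.298 + 0.208 + 0.066 + 0.014 = 1.036
TFR = 5 × 1.036 = 5.18

5.180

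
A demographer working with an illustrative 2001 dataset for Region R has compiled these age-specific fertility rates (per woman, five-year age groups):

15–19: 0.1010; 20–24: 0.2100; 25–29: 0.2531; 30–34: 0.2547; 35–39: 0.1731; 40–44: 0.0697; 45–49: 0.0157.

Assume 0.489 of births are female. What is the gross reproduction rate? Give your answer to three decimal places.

2.634

Proportion female at birth = 0.489.
Sum of ASFRs = 0.1010 + 0.2100 + 0.2531 + 0.2547 + 0.1731 + 0.0697 + 0.0157 = 1.0773
TFR = 5 × 1.0773 = 5.3865
GRR = 0.489 × 5.3865 = 2.63400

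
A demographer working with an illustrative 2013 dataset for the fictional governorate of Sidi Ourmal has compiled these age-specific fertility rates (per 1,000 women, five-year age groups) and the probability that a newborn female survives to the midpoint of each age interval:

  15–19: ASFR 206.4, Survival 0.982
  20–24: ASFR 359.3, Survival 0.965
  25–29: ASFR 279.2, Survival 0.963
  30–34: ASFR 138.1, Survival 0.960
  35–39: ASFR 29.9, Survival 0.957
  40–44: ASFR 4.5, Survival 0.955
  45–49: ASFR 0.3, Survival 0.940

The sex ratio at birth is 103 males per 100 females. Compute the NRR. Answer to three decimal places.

Proportion female at birth = 100 / (100 + 103) = 0.49261.
Weighting each age-specific rate by interval width and survival:
  15–19: 5 × 206.4/1000 × 0.982 = 1.01342
  20–24: 5 × 359.3/1000 × 0.965 = 1.73362
  25–29: 5 × 279.2/1000 × 0.963 = 1.34435
  30–34: 5 × 138.1/1000 × 0.960 = 0.66288
  35–39: 5 × 29.9/1000 × 0.957 = 0.14307
  40–44: 5 × 4.5/1000 × 0.955 = 0.02149
  45–49: 5 × 0.3/1000 × 0.940 = 0.00141
Sum = 4.92024
NRR = 0.49261 × 4.92024 = 2.42376
An NRR exceeding 1 indicates intrinsic growth under these rates.

2.424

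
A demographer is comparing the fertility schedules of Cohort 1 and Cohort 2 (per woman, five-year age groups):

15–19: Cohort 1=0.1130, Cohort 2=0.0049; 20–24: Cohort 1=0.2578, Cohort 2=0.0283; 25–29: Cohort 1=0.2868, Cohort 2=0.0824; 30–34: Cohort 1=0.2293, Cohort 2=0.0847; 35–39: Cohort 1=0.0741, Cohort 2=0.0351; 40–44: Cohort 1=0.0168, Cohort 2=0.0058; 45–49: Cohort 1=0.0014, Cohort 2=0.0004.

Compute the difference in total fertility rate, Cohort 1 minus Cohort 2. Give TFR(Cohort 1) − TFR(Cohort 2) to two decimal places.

Cohort 1:
  Sum of ASFRs = 0.1130 + 0.2578 + 0.2868 + 0.2293 + 0.0741 + 0.0168 + 0.0014 = 0.9792
  TFR = 5 × 0.9792 = 4.896
Cohort 2:
  Sum of ASFRs = 0.0049 + 0.0283 + 0.0824 + 0.0847 + 0.0351 + 0.0058 + 0.0004 = 0.2416
  TFR = 5 × 0.2416 = 1.208
Difference = 4.896 − 1.208 = 3.688

3.69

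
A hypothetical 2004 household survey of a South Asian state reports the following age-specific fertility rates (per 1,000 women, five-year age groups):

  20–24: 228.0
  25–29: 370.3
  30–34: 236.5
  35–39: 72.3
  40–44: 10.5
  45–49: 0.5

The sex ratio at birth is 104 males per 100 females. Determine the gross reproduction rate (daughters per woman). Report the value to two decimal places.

2.25

Proportion female at birth = 100 / (100 + 104) = 0.49020.
Sum of ASFRs = 228.0 + 370.3 + 236.5 + 72.3 + 10.5 + 0.5 = 918.1
TFR = 5 × 918.1 / 1000 = 4.5905
GRR = 0.49020 × 4.5905 = 2.25026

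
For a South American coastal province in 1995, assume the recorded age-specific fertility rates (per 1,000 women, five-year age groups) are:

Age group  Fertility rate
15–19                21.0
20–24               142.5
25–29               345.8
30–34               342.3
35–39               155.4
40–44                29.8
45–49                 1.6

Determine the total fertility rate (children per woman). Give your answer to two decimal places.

Sum of ASFRs = 21.0 + 142.5 + 345.8 + 342.3 + 155.4 + 29.8 + 1.6 = 1038.4
TFR = 5 × 1038.4 / 1000 = 5.192

5.19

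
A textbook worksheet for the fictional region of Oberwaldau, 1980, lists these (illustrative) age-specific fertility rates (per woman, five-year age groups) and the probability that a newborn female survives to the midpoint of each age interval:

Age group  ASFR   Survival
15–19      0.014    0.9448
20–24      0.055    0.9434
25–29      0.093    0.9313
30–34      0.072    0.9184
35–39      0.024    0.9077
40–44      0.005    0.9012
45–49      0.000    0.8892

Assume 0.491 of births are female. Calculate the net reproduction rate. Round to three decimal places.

Proportion female at birth = 0.491.
Weighting each age-specific rate by interval width and survival:
  15–19: 5 × 0.014 × 0.9448 = 0.06614
  20–24: 5 × 0.055 × 0.9434 = 0.25944
  25–29: 5 × 0.093 × 0.9313 = 0.43305
  30–34: 5 × 0.072 × 0.9184 = 0.33062
  35–39: 5 × 0.024 × 0.9077 = 0.10892
  40–44: 5 × 0.005 × 0.9012 = 0.02253
  45–49: 5 × 0.000 × 0.8892 = 0.00000
Sum = 1.22070
NRR = 0.491 × 1.22070 = 0.59936
NRR < 1, so the cohort does not fully replace itself.

0.599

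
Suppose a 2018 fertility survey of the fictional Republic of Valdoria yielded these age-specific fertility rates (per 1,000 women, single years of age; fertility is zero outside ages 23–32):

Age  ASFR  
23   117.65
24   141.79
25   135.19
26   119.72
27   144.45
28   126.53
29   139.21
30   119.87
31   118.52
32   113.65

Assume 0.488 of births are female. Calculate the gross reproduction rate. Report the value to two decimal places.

Proportion female at birth = 0.488.
Sum of ASFRs = 117.65 + 141.79 + 135.19 + 119.72 + 144.45 + 126.53 + 139.21 + 119.87 + 118.52 + 113.65 = 1276.58
TFR = 1276.58 / 1000 = 1.27658
GRR = 0.488 × 1.27658 = 0.62297

0.62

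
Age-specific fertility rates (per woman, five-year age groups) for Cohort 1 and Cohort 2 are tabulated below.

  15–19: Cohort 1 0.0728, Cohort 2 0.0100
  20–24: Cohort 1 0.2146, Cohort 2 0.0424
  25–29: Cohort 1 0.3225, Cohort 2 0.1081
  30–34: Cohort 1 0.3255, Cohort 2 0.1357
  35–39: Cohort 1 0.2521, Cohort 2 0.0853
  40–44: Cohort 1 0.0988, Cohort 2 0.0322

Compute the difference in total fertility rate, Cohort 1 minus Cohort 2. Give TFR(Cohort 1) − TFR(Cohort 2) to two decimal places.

4.36

Cohort 1:
  Sum of ASFRs = 0.0728 + 0.2146 + 0.3225 + 0.3255 + 0.2521 + 0.0988 = 1.2863
  TFR = 5 × 1.2863 = 6.4315
Cohort 2:
  Sum of ASFRs = 0.0100 + 0.0424 + 0.1081 + 0.1357 + 0.0853 + 0.0322 = 0.4137
  TFR = 5 × 0.4137 = 2.0685
Difference = 6.4315 − 2.0685 = 4.363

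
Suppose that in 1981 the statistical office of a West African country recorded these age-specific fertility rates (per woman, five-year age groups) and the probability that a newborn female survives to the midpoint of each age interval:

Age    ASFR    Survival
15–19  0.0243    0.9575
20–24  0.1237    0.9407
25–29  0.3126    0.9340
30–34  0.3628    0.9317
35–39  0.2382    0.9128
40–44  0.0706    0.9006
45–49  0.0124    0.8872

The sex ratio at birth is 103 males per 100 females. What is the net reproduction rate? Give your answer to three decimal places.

Proportion female at birth = 100 / (100 + 103) = 0.49261.
Weighting each age-specific rate by interval width and survival:
  15–19: 5 × 0.0243 × 0.9575 = 0.11634
  20–24: 5 × 0.1237 × 0.9407 = 0.58182
  25–29: 5 × 0.3126 × 0.9340 = 1.45984
  30–34: 5 × 0.3628 × 0.9317 = 1.69010
  35–39: 5 × 0.2382 × 0.9128 = 1.08714
  40–44: 5 × 0.0706 × 0.9006 = 0.31791
  45–49: 5 × 0.0124 × 0.8872 = 0.05501
Sum = 5.30816
NRR = 0.49261 × 5.30816 = 2.61485

2.615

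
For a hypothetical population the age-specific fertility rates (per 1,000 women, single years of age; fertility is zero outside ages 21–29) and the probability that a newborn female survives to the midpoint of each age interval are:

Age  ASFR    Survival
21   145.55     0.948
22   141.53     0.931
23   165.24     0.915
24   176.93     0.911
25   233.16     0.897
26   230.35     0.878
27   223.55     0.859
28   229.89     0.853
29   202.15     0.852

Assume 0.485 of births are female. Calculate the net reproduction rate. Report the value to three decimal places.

0.754

Proportion female at birth = 0.485.
Per-age-group product (1 × ASFR × survival probability):
  21: 1 × 145.55/1000 × 0.948 = 0.13798
  22: 1 × 141.53/1000 × 0.931 = 0.13176
  23: 1 × 165.24/1000 × 0.915 = 0.15119
  24: 1 × 176.93/1000 × 0.911 = 0.16118
  25: 1 × 233.16/1000 × 0.897 = 0.20914
  26: 1 × 230.35/1000 × 0.878 = 0.20225
  27: 1 × 223.55/1000 × 0.859 = 0.19203
  28: 1 × 229.89/1000 × 0.853 = 0.19610
  29: 1 × 202.15/1000 × 0.852 = 0.17223
Sum = 1.55386
NRR = 0.485 × 1.55386 = 0.75362
With NRR below 1 the population is below replacement fertility.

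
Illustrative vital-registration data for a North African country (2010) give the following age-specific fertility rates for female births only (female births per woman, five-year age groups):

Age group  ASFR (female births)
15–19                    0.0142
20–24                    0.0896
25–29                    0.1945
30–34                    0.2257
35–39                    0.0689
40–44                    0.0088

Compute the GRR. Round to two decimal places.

3.01

Sum of female ASFRs = 0.0142 + 0.0896 + 0.1945 + 0.2257 + 0.0689 + 0.0088 = 0.6017
GRR = 5 × 0.6017 = 3.0085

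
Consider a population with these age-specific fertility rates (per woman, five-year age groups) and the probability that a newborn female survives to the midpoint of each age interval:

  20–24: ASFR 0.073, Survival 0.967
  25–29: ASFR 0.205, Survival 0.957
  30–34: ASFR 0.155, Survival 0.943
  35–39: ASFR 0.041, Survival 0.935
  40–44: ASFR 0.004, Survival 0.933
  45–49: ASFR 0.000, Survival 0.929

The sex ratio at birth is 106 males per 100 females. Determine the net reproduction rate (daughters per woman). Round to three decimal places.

1.104

Proportion female at birth = 100 / (100 + 106) = 0.48544.
Weighting each age-specific rate by interval width and survival:
  20–24: 5 × 0.073 × 0.967 = 0.35296
  25–29: 5 × 0.205 × 0.957 = 0.98093
  30–34: 5 × 0.155 × 0.943 = 0.73083
  35–39: 5 × 0.041 × 0.935 = 0.19168
  40–44: 5 × 0.004 × 0.933 = 0.01866
  45–49: 5 × 0.000 × 0.929 = 0.00000
Sum = 2.27506
NRR = 0.48544 × 2.27506 = 1.10441
With NRR above 1 the population is above replacement fertility.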